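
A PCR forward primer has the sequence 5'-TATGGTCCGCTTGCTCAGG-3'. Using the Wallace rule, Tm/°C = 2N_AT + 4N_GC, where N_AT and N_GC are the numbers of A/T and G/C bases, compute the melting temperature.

Counting bases: C=5, T=6, A=2, G=6
So N_AT = 8 and N_GC = 11.
Tm = 4·11 + 2·8 = 44 + 16 = 60°C

60°C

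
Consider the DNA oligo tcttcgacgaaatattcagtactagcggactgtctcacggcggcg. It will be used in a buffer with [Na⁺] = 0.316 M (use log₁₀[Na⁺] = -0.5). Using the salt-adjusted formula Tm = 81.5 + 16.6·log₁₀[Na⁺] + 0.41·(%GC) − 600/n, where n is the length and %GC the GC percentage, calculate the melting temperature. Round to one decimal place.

81.7°C

Length n = 45. C=12, A=10, G=12, T=11
G+C = 24, so %GC = 24/45 × 100 = 53.333%
Salt term: 16.6 × (-0.5) = -8.3
GC term: 0.41 × 53.333 = 21.867; length term: −600/45 = −13.333
Tm = 81.5 + (-8.3) + 21.867 − 13.333 = 81.734 → 81.7°C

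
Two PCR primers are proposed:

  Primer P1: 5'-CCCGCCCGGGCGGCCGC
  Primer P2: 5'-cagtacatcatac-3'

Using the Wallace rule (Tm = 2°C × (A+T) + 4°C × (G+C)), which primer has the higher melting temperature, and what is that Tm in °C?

Primer P1: A+T=0, G+C=17 → Tm = 2(0)+4(17) = 68°C
Primer P2: A+T=8, G+C=5 → Tm = 2(8)+4(5) = 36°C
68°C vs 36°C → primer P1 is higher.

Primer P1, 68°C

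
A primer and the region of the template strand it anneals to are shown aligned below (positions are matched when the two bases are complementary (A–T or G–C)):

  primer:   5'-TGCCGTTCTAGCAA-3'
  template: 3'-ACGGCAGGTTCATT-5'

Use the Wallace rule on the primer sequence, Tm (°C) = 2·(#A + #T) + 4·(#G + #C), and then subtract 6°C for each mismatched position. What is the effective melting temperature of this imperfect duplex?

Primer base counts: A=3, T=4, G=3, C=4 → A+T=7, G+C=7
Perfect-match Tm = 2(7) + 4(7) = 14 + 28 = 42°C
Mismatches (positions where the bases are not complementary): 3 (at positions 7, 9, 12)
Effective Tm = 42 − 3×6 = 42 − 18 = 24°C

24°C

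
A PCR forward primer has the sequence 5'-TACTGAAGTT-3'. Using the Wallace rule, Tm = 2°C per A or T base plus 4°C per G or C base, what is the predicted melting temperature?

26°C

Scanning the sequence gives A=3, C=1, G=2, T=4.
So N_AT = 7 and N_GC = 3.
Tm = 2×7 + 4×3 = 26°C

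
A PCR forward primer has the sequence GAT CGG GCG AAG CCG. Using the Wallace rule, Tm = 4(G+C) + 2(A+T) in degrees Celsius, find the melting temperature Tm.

Scanning the sequence gives G=7, A=3, T=1, C=4.
A+T = 4, G+C = 11
Tm = 2(4) + 4(11) = 8 + 44 = 52°C

52°C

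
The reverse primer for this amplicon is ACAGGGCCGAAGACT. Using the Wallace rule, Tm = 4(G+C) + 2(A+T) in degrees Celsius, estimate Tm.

48°C

Scanning the sequence gives G=5, C=4, A=5, T=1.
A+T = 6, G+C = 9
Tm = 2×6 + 4×9 = 48°C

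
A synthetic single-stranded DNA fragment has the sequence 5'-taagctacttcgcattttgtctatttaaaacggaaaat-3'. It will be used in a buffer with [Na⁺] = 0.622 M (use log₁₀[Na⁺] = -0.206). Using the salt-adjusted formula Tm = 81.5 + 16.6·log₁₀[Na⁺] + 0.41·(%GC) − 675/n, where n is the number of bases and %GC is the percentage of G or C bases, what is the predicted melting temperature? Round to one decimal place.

72.2°C

Length n = 38. Scanning the sequence gives C=6, A=13, G=5, T=14.
G+C = 11, so %GC = 11/38 × 100 = 28.947%
Salt term: 16.6 × (-0.206) = -3.42
GC term: 0.41 × 28.947 = 11.868; length term: −675/38 = −17.763
Tm = 81.5 + (-3.42) + 11.868 − 17.763 = 72.185 → 72.2°C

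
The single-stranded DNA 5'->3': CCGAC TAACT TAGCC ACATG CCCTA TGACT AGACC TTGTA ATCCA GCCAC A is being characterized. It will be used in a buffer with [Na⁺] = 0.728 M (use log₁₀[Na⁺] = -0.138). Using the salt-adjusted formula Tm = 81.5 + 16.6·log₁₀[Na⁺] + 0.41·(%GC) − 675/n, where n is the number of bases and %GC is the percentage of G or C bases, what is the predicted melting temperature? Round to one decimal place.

86.1°C

Length n = 51. Counting bases: T=11, G=7, A=15, C=18
G+C = 25, so %GC = 25/51 × 100 = 49.02%
Salt term: 16.6 × (-0.138) = -2.291
GC term: 0.41 × 49.02 = 20.098; length term: −675/51 = −13.235
Tm = 81.5 + (-2.291) + 20.098 − 13.235 = 86.072 → 86.1°C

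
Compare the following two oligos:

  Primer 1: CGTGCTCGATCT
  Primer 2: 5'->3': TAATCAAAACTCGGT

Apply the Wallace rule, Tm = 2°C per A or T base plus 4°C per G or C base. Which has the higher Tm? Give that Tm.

Primer 2, 40°C

Primer 1: A+T=5, G+C=7 → Tm = 2(5)+4(7) = 38°C
Primer 2: A+T=10, G+C=5 → Tm = 2(10)+4(5) = 40°C
38°C vs 40°C → primer 2 is higher.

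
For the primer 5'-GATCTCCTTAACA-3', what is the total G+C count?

Scanning the sequence gives A=4, C=4, G=1, T=4.
G+C = 1 + 4 = 5

5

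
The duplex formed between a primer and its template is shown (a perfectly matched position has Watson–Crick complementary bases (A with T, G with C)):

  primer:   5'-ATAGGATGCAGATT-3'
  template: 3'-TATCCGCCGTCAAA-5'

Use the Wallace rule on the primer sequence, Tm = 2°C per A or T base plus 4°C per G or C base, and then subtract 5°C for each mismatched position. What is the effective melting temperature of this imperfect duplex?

Primer base counts: A=5, T=4, G=4, C=1 → A+T=9, G+C=5
Perfect-match Tm = 2(9) + 4(5) = 18 + 20 = 38°C
Mismatches (positions where the bases are not complementary): 3 (at positions 6, 7, 12)
Effective Tm = 38 − 3×5 = 38 − 15 = 23°C

23°C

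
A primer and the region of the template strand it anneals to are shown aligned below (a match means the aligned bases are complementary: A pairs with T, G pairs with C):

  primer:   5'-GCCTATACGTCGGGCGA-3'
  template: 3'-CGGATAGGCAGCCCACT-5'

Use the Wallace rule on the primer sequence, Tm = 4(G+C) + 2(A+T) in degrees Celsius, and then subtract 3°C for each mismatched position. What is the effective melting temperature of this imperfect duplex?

50°C

Primer base counts: A=3, T=3, G=6, C=5 → A+T=6, G+C=11
Perfect-match Tm = 2(6) + 4(11) = 12 + 44 = 56°C
Mismatches (positions where the bases are not complementary): 2 (at positions 7, 15)
Effective Tm = 56 − 2×3 = 56 − 6 = 50°C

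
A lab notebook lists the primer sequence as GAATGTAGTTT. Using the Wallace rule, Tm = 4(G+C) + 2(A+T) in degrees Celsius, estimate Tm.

Scanning the sequence gives C=0, G=3, A=3, T=5.
So N_AT = 8 and N_GC = 3.
Tm = 4·3 + 2·8 = 12 + 16 = 28°C

28°C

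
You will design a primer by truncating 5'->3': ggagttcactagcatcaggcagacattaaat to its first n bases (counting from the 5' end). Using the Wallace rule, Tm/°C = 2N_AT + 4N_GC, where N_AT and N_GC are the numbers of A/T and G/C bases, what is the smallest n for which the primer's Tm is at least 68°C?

n = 22

First 21 bases: GGAGTTCACTAGCATCAGGCA → Tm = 64°C (< 68°C)
First 22 bases: GGAGTTCACTAGCATCAGGCAG → Tm = 68°C (≥ 68°C)
Each additional base adds 2°C (A/T) or 4°C (G/C), so Tm is non-decreasing in n; n = 22 is the first length to reach 68°C.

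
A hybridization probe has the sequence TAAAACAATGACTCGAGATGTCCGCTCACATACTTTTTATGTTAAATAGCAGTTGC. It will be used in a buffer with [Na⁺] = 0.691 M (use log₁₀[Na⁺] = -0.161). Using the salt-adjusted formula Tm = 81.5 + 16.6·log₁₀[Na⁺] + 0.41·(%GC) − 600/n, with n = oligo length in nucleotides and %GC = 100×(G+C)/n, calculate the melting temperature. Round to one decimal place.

Length n = 56. Scanning the sequence gives C=11, T=18, G=9, A=18.
G+C = 20, so %GC = 20/56 × 100 = 35.714%
Salt term: 16.6 × (-0.161) = -2.673
GC term: 0.41 × 35.714 = 14.643; length term: −600/56 = −10.714
Tm = 81.5 + (-2.673) + 14.643 − 10.714 = 82.756 → 82.8°C

82.8°C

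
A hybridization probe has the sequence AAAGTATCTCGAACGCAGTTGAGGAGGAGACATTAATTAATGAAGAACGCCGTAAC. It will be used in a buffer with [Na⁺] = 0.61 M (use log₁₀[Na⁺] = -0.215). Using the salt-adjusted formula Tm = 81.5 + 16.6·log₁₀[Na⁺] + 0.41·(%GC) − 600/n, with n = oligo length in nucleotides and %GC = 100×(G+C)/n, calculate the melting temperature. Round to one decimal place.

84.1°C

Length n = 56. A=22, G=14, C=9, T=11
G+C = 23, so %GC = 23/56 × 100 = 41.071%
Salt term: 16.6 × (-0.215) = -3.569
GC term: 0.41 × 41.071 = 16.839; length term: −600/56 = −10.714
Tm = 81.5 + (-3.569) + 16.839 − 10.714 = 84.056 → 84.1°C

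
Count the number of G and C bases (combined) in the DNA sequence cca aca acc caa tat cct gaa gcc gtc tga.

Scanning the sequence gives G=4, C=11, A=10, T=5.
G+C = 4 + 11 = 15

15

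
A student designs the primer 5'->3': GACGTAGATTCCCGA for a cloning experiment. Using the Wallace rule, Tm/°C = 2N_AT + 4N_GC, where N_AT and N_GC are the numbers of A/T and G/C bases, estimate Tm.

Scanning the sequence gives T=3, A=4, C=4, G=4.
AT pairs contribute 7, GC pairs contribute 8.
Tm = 4·8 + 2·7 = 32 + 14 = 46°C

46°C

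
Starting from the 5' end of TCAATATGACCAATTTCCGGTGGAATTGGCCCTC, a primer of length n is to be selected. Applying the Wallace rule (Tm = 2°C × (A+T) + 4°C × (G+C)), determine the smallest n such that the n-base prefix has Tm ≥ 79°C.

n = 29

First 28 bases: TCAATATGACCAATTTCCGGTGGAATTG → Tm = 78°C (< 79°C)
First 29 bases: TCAATATGACCAATTTCCGGTGGAATTGG → Tm = 82°C (≥ 79°C)
Each additional base adds 2°C (A/T) or 4°C (G/C), so Tm is non-decreasing in n; n = 29 is the first length to reach 79°C.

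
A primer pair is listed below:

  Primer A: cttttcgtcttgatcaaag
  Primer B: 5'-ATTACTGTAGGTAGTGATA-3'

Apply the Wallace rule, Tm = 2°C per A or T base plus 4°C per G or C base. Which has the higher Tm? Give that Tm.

Primer A, 52°C

Primer A: A+T=12, G+C=7 → Tm = 2(12)+4(7) = 52°C
Primer B: A+T=13, G+C=6 → Tm = 2(13)+4(6) = 50°C
52°C vs 50°C → primer A is higher.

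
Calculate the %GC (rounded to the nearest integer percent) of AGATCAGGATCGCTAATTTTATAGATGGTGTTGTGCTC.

39%

A=9, G=10, T=14, C=5
G+C = 10 + 5 = 15 out of 38 bases
%GC = 15/38 × 100 = 39.47% ≈ 39%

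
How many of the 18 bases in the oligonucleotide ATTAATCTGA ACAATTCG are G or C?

Counting bases: C=3, G=2, T=6, A=7
Total G or C: 2 + 3 = 5

5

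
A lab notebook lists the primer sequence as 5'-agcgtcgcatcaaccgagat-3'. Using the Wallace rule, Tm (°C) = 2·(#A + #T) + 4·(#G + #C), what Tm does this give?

Base counts: G=5, C=6, T=3, A=6
A+T = 9, G+C = 11
Tm = 2×9 + 4×11 = 62°C

62°C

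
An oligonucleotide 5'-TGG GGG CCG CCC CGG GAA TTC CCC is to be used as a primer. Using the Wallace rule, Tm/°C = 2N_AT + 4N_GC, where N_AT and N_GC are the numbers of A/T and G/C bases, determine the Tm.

86°C

Base counts: T=3, G=9, A=2, C=10
So N_AT = 5 and N_GC = 19.
Tm = 4·19 + 2·5 = 76 + 10 = 86°C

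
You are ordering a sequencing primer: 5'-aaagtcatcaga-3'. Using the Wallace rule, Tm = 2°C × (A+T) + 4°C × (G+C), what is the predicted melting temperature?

Counting bases: A=6, G=2, T=2, C=2
So N_AT = 8 and N_GC = 4.
Tm = 2(8) + 4(4) = 16 + 16 = 32°C

32°C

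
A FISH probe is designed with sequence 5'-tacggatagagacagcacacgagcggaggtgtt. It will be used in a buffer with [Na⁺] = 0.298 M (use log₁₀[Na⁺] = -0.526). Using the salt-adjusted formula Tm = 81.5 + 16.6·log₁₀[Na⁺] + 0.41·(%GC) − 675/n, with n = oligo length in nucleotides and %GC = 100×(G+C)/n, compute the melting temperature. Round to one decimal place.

Length n = 33. Counting bases: C=6, T=5, G=12, A=10
G+C = 18, so %GC = 18/33 × 100 = 54.545%
Salt term: 16.6 × (-0.526) = -8.732
GC term: 0.41 × 54.545 = 22.363; length term: −675/33 = −20.455
Tm = 81.5 + (-8.732) + 22.363 − 20.455 = 74.676 → 74.7°C

74.7°C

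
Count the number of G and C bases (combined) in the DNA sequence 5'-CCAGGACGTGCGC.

10

Scanning the sequence gives T=1, C=5, A=2, G=5.
G+C = 5 + 5 = 10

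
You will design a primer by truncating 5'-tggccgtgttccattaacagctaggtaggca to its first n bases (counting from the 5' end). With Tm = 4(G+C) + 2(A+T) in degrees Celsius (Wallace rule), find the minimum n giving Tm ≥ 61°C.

First 20 bases: TGGCCGTGTTCCATTAACAG → Tm = 60°C (< 61°C)
First 21 bases: TGGCCGTGTTCCATTAACAGC → Tm = 64°C (≥ 61°C)
Each additional base adds 2°C (A/T) or 4°C (G/C), so Tm is non-decreasing in n; n = 21 is the first length to reach 61°C.

n = 21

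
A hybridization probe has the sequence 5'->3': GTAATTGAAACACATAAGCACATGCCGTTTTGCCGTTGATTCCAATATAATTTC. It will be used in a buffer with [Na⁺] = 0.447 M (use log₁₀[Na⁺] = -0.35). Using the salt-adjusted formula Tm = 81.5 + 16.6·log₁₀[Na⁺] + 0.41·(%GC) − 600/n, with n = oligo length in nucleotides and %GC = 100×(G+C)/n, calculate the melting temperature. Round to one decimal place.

79.0°C

Length n = 54. Base counts: A=17, T=18, C=11, G=8
G+C = 19, so %GC = 19/54 × 100 = 35.185%
Salt term: 16.6 × (-0.35) = -5.81
GC term: 0.41 × 35.185 = 14.426; length term: −600/54 = −11.111
Tm = 81.5 + (-5.81) + 14.426 − 11.111 = 79.005 → 79.0°C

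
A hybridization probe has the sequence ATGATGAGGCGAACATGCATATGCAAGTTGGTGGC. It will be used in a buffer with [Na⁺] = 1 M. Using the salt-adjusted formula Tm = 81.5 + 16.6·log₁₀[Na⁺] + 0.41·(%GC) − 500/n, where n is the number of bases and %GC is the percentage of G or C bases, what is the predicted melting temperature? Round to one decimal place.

87.1°C

Length n = 35. Counting bases: T=8, A=10, G=12, C=5
G+C = 17, so %GC = 17/35 × 100 = 48.571%
Salt term: 16.6 × (0) = 0
GC term: 0.41 × 48.571 = 19.914; length term: −500/35 = −14.286
Tm = 81.5 + (0) + 19.914 − 14.286 = 87.128 → 87.1°C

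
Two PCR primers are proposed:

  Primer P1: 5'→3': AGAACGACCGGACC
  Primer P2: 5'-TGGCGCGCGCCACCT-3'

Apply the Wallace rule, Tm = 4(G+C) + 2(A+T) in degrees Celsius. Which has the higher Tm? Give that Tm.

Primer P2, 54°C

Primer P1: A+T=5, G+C=9 → Tm = 2(5)+4(9) = 46°C
Primer P2: A+T=3, G+C=12 → Tm = 2(3)+4(12) = 54°C
46°C vs 54°C → primer P2 is higher.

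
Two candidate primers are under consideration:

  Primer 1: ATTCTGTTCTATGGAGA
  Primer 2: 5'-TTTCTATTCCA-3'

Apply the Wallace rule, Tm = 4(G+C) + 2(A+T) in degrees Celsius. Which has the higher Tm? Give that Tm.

Primer 1: A+T=11, G+C=6 → Tm = 2(11)+4(6) = 46°C
Primer 2: A+T=8, G+C=3 → Tm = 2(8)+4(3) = 28°C
46°C vs 28°C → primer 1 is higher.

Primer 1, 46°C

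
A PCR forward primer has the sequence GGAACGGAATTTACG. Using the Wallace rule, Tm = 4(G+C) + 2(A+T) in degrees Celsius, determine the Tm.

Base counts: A=5, T=3, C=2, G=5
AT pairs contribute 8, GC pairs contribute 7.
Tm = 2×8 + 4×7 = 44°C

44°C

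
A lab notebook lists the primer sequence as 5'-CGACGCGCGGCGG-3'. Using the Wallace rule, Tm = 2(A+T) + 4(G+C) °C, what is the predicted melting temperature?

50°C

Counting bases: G=7, T=0, A=1, C=5
AT pairs contribute 1, GC pairs contribute 12.
Tm = 4·12 + 2·1 = 48 + 2 = 50°C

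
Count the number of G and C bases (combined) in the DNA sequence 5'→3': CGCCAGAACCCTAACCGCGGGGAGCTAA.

Scanning the sequence gives T=2, A=8, C=10, G=8.
G+C = 8 + 10 = 18

18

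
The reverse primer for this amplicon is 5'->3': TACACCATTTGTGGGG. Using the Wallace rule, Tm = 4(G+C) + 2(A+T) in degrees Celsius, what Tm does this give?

48°C

Scanning the sequence gives T=5, C=3, G=5, A=3.
A+T = 8, G+C = 8
Tm = 2(8) + 4(8) = 16 + 32 = 48°C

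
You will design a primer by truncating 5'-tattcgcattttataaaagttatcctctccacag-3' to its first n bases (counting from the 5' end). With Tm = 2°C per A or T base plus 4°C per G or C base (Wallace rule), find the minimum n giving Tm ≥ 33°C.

First 13 bases: TATTCGCATTTTA → Tm = 32°C (< 33°C)
First 14 bases: TATTCGCATTTTAT → Tm = 34°C (≥ 33°C)
Each additional base adds 2°C (A/T) or 4°C (G/C), so Tm is non-decreasing in n; n = 14 is the first length to reach 33°C.

n = 14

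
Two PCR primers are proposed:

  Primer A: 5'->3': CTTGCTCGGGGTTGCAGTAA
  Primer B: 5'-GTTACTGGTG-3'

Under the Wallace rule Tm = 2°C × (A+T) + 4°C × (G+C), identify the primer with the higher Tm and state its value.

Primer A, 62°C

Primer A: A+T=9, G+C=11 → Tm = 2(9)+4(11) = 62°C
Primer B: A+T=5, G+C=5 → Tm = 2(5)+4(5) = 30°C
62°C vs 30°C → primer A is higher.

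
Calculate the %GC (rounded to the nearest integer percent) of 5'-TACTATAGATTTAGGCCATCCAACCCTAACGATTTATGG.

38%

Base counts: G=6, T=12, A=12, C=9
G+C = 6 + 9 = 15 out of 39 bases
%GC = 15/39 × 100 = 38.46% ≈ 38%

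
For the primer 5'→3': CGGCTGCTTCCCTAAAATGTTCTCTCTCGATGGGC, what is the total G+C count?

Scanning the sequence gives C=11, T=11, G=8, A=5.
G+C = 8 + 11 = 19

19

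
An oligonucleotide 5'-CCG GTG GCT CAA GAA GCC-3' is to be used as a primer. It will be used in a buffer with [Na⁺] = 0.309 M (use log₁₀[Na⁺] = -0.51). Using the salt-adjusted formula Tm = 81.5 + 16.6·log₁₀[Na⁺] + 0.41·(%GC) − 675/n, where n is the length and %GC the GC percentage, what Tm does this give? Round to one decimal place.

62.9°C

Length n = 18. Base counts: T=2, C=6, A=4, G=6
G+C = 12, so %GC = 12/18 × 100 = 66.667%
Salt term: 16.6 × (-0.51) = -8.466
GC term: 0.41 × 66.667 = 27.333; length term: −675/18 = −37.5
Tm = 81.5 + (-8.466) + 27.333 − 37.5 = 62.867 → 62.9°C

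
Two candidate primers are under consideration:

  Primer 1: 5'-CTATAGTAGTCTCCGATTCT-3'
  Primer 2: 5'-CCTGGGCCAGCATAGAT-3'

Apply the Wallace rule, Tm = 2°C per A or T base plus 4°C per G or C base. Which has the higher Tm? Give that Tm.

Primer 1, 56°C

Primer 1: A+T=12, G+C=8 → Tm = 2(12)+4(8) = 56°C
Primer 2: A+T=7, G+C=10 → Tm = 2(7)+4(10) = 54°C
56°C vs 54°C → primer 1 is higher.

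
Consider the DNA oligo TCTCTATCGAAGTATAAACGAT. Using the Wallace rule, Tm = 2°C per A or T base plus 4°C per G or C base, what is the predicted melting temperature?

Scanning the sequence gives A=8, C=4, T=7, G=3.
AT pairs contribute 15, GC pairs contribute 7.
Tm = 4·7 + 2·15 = 28 + 30 = 58°C

58°C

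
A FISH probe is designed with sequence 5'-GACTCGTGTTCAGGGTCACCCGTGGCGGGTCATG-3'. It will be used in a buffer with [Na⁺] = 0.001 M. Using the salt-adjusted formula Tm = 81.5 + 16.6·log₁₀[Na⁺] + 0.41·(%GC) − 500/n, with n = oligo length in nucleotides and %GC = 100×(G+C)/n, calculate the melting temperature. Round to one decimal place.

Length n = 34. Scanning the sequence gives G=13, A=4, C=9, T=8.
G+C = 22, so %GC = 22/34 × 100 = 64.706%
Salt term: 16.6 × (-3) = -49.8
GC term: 0.41 × 64.706 = 26.529; length term: −500/34 = −14.706
Tm = 81.5 + (-49.8) + 26.529 − 14.706 = 43.523 → 43.5°C

43.5°C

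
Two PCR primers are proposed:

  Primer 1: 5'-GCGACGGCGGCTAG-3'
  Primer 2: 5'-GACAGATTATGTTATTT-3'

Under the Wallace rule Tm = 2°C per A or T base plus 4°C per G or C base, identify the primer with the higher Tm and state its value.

Primer 1, 50°C

Primer 1: A+T=3, G+C=11 → Tm = 2(3)+4(11) = 50°C
Primer 2: A+T=13, G+C=4 → Tm = 2(13)+4(4) = 42°C
50°C vs 42°C → primer 1 is higher.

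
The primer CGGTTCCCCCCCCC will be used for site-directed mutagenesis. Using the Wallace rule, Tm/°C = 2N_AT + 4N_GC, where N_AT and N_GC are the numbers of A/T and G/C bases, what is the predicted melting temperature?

52°C

Base counts: C=10, A=0, T=2, G=2
AT pairs contribute 2, GC pairs contribute 12.
Tm = 2(2) + 4(12) = 4 + 48 = 52°C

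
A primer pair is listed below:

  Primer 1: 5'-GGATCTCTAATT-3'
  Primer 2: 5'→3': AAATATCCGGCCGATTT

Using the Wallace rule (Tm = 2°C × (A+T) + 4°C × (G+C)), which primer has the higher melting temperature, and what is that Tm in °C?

Primer 2, 48°C

Primer 1: A+T=8, G+C=4 → Tm = 2(8)+4(4) = 32°C
Primer 2: A+T=10, G+C=7 → Tm = 2(10)+4(7) = 48°C
32°C vs 48°C → primer 2 is higher.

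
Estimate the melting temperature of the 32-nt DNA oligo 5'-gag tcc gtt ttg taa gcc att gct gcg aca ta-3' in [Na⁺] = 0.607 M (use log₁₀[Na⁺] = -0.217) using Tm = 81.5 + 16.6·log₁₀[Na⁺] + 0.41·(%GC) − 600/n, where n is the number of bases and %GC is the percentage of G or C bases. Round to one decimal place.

78.4°C

Length n = 32. Base counts: A=7, T=10, C=7, G=8
G+C = 15, so %GC = 15/32 × 100 = 46.875%
Salt term: 16.6 × (-0.217) = -3.602
GC term: 0.41 × 46.875 = 19.219; length term: −600/32 = −18.75
Tm = 81.5 + (-3.602) + 19.219 − 18.75 = 78.367 → 78.4°C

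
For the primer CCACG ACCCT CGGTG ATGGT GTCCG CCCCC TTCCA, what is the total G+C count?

24

G=8, C=16, T=7, A=4
Total G or C: 8 + 16 = 24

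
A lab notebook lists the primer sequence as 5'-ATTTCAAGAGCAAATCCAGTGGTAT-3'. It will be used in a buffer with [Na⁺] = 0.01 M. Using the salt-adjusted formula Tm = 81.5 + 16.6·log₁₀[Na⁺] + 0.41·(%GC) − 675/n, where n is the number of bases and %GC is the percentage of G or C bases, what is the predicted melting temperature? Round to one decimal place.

36.1°C

Length n = 25. Base counts: G=5, C=4, A=9, T=7
G+C = 9, so %GC = 9/25 × 100 = 36%
Salt term: 16.6 × (-2) = -33.2
GC term: 0.41 × 36 = 14.76; length term: −675/25 = −27
Tm = 81.5 + (-33.2) + 14.76 − 27 = 36.06 → 36.1°C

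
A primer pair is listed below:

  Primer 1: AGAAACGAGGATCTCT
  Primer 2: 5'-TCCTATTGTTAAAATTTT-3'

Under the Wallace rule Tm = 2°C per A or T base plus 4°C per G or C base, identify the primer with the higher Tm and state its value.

Primer 1: A+T=9, G+C=7 → Tm = 2(9)+4(7) = 46°C
Primer 2: A+T=15, G+C=3 → Tm = 2(15)+4(3) = 42°C
46°C vs 42°C → primer 1 is higher.

Primer 1, 46°C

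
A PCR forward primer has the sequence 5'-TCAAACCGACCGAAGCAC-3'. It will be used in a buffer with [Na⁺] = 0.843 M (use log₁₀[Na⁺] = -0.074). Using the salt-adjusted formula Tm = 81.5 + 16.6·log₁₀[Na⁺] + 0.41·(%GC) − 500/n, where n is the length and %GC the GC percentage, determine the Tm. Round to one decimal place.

75.3°C

Length n = 18. Base counts: C=7, G=3, T=1, A=7
G+C = 10, so %GC = 10/18 × 100 = 55.556%
Salt term: 16.6 × (-0.074) = -1.228
GC term: 0.41 × 55.556 = 22.778; length term: −500/18 = −27.778
Tm = 81.5 + (-1.228) + 22.778 − 27.778 = 75.272 → 75.3°C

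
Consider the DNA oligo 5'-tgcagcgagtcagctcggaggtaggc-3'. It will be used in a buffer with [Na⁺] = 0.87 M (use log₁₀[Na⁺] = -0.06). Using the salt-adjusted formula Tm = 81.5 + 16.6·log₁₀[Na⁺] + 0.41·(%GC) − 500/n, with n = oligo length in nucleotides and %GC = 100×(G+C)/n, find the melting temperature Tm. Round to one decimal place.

Length n = 26. Counting bases: G=11, A=5, C=6, T=4
G+C = 17, so %GC = 17/26 × 100 = 65.385%
Salt term: 16.6 × (-0.06) = -0.996
GC term: 0.41 × 65.385 = 26.808; length term: −500/26 = −19.231
Tm = 81.5 + (-0.996) + 26.808 − 19.231 = 88.081 → 88.1°C

88.1°C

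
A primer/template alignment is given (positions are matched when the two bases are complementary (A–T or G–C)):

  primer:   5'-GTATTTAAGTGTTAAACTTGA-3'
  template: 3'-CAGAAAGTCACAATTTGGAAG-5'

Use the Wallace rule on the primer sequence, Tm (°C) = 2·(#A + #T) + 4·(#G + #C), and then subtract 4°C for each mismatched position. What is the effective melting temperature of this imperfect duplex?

Primer base counts: A=7, T=9, G=4, C=1 → A+T=16, G+C=5
Perfect-match Tm = 2(16) + 4(5) = 32 + 20 = 52°C
Mismatches (positions where the bases are not complementary): 5 (at positions 3, 7, 18, 20, 21)
Effective Tm = 52 − 5×4 = 52 − 20 = 32°C

32°C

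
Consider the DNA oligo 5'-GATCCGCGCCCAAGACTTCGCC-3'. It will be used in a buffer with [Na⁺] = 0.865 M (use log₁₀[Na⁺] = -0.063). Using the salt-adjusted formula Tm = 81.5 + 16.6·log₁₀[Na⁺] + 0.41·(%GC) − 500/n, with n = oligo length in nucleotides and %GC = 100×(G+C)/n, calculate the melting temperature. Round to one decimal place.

85.7°C

Length n = 22. T=3, C=10, A=4, G=5
G+C = 15, so %GC = 15/22 × 100 = 68.182%
Salt term: 16.6 × (-0.063) = -1.046
GC term: 0.41 × 68.182 = 27.955; length term: −500/22 = −22.727
Tm = 81.5 + (-1.046) + 27.955 − 22.727 = 85.682 → 85.7°C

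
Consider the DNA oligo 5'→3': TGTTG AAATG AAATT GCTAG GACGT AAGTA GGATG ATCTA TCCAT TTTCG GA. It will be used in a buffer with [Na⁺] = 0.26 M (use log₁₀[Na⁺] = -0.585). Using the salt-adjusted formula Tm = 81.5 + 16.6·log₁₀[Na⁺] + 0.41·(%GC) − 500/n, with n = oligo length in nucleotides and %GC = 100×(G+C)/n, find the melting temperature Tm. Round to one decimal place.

Length n = 52. Counting bases: G=13, A=16, T=17, C=6
G+C = 19, so %GC = 19/52 × 100 = 36.538%
Salt term: 16.6 × (-0.585) = -9.711
GC term: 0.41 × 36.538 = 14.981; length term: −500/52 = −9.615
Tm = 81.5 + (-9.711) + 14.981 − 9.615 = 77.155 → 77.2°C

77.2°C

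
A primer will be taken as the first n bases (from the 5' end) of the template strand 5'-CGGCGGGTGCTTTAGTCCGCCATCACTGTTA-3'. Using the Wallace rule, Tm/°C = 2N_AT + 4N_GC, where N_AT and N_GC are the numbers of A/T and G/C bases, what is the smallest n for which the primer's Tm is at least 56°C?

First 16 bases: CGGCGGGTGCTTTAGT → Tm = 52°C (< 56°C)
First 17 bases: CGGCGGGTGCTTTAGTC → Tm = 56°C (≥ 56°C)
Since every base adds ≥2°C, Tm only increases with n, so the threshold is first crossed at n = 17.

n = 17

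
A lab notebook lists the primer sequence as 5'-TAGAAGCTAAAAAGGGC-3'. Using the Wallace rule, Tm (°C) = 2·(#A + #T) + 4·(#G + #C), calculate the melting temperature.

48°C

Counting bases: C=2, A=8, G=5, T=2
AT pairs contribute 10, GC pairs contribute 7.
Tm = 4·7 + 2·10 = 28 + 20 = 48°C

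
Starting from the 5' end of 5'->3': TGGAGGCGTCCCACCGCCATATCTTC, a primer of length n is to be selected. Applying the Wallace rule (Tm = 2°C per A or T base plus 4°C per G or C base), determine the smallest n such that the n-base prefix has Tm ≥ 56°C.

First 15 bases: TGGAGGCGTCCCACC → Tm = 52°C (< 56°C)
First 16 bases: TGGAGGCGTCCCACCG → Tm = 56°C (≥ 56°C)
Since every base adds ≥2°C, Tm only increases with n, so the threshold is first crossed at n = 16.

n = 16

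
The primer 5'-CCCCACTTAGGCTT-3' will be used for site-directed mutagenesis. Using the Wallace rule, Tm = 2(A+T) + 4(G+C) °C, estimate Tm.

Base counts: C=6, G=2, T=4, A=2
AT pairs contribute 6, GC pairs contribute 8.
Tm = 2(6) + 4(8) = 12 + 32 = 44°C

44°C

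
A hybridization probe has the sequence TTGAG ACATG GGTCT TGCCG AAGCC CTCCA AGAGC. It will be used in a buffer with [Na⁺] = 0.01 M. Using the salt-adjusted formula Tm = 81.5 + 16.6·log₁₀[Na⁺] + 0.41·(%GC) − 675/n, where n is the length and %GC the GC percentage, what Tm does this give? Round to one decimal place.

52.4°C

Length n = 35. C=10, A=8, G=10, T=7
G+C = 20, so %GC = 20/35 × 100 = 57.143%
Salt term: 16.6 × (-2) = -33.2
GC term: 0.41 × 57.143 = 23.429; length term: −675/35 = −19.286
Tm = 81.5 + (-33.2) + 23.429 − 19.286 = 52.443 → 52.4°C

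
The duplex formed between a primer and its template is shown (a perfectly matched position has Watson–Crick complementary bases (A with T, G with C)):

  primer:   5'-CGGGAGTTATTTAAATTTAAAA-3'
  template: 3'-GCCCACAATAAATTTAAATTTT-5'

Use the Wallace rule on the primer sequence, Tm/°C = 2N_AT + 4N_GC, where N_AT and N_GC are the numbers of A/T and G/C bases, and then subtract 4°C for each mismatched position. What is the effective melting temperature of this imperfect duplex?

50°C

Primer base counts: A=9, T=8, G=4, C=1 → A+T=17, G+C=5
Perfect-match Tm = 2(17) + 4(5) = 34 + 20 = 54°C
Mismatches (positions where the bases are not complementary): 1 (at position 5)
Effective Tm = 54 − 1×4 = 54 − 4 = 50°C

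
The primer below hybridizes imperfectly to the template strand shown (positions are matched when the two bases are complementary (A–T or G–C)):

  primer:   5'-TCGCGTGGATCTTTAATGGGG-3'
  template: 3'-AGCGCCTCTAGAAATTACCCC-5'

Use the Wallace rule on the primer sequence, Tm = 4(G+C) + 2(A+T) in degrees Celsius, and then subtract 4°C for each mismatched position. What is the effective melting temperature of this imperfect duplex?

Primer base counts: A=3, T=7, G=8, C=3 → A+T=10, G+C=11
Perfect-match Tm = 2(10) + 4(11) = 20 + 44 = 64°C
Mismatches (positions where the bases are not complementary): 2 (at positions 6, 7)
Effective Tm = 64 − 2×4 = 64 − 8 = 56°C

56°C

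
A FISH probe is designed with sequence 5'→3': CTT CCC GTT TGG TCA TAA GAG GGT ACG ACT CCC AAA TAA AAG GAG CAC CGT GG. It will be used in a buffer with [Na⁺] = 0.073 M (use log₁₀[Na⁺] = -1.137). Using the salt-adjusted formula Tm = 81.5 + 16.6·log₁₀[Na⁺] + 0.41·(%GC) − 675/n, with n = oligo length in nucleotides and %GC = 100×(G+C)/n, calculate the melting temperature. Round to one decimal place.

70.8°C

Length n = 53. Scanning the sequence gives G=14, C=13, A=15, T=11.
G+C = 27, so %GC = 27/53 × 100 = 50.943%
Salt term: 16.6 × (-1.137) = -18.874
GC term: 0.41 × 50.943 = 20.887; length term: −675/53 = −12.736
Tm = 81.5 + (-18.874) + 20.887 − 12.736 = 70.777 → 70.8°C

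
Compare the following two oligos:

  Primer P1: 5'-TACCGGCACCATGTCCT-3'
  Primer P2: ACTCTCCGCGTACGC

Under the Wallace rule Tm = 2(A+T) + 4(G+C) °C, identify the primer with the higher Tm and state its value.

Primer P1, 54°C

Primer P1: A+T=7, G+C=10 → Tm = 2(7)+4(10) = 54°C
Primer P2: A+T=5, G+C=10 → Tm = 2(5)+4(10) = 50°C
54°C vs 50°C → primer P1 is higher.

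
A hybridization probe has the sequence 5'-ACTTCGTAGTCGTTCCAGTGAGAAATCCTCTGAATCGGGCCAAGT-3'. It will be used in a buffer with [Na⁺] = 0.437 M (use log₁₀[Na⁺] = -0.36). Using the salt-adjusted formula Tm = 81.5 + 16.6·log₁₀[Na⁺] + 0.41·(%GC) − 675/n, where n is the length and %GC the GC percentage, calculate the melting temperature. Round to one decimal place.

Length n = 45. Base counts: G=11, C=11, A=11, T=12
G+C = 22, so %GC = 22/45 × 100 = 48.889%
Salt term: 16.6 × (-0.36) = -5.976
GC term: 0.41 × 48.889 = 20.044; length term: −675/45 = −15
Tm = 81.5 + (-5.976) + 20.044 − 15 = 80.568 → 80.6°C

80.6°C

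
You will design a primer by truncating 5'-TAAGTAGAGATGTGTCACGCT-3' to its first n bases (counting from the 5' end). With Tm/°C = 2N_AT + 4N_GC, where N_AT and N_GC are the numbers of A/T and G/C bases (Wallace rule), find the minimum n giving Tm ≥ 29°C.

n = 12

First 11 bases: TAAGTAGAGAT → Tm = 28°C (< 29°C)
First 12 bases: TAAGTAGAGATG → Tm = 32°C (≥ 29°C)
Since every base adds ≥2°C, Tm only increases with n, so the threshold is first crossed at n = 12.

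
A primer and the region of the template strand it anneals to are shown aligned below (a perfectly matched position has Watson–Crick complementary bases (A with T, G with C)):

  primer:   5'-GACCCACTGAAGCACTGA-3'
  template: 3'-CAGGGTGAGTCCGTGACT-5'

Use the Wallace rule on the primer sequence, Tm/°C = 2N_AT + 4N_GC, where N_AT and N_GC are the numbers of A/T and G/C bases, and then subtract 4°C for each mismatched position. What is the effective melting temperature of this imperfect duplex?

Primer base counts: A=6, T=2, G=4, C=6 → A+T=8, G+C=10
Perfect-match Tm = 2(8) + 4(10) = 16 + 40 = 56°C
Mismatches (positions where the bases are not complementary): 3 (at positions 2, 9, 11)
Effective Tm = 56 − 3×4 = 56 − 12 = 44°C

44°C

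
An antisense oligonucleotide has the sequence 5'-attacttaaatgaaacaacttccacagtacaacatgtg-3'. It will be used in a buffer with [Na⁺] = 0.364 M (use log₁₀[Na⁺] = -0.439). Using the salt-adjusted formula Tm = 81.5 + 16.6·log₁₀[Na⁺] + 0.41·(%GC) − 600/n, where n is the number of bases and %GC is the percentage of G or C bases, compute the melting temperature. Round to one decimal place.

Length n = 38. C=8, A=16, T=10, G=4
G+C = 12, so %GC = 12/38 × 100 = 31.579%
Salt term: 16.6 × (-0.439) = -7.287
GC term: 0.41 × 31.579 = 12.947; length term: −600/38 = −15.789
Tm = 81.5 + (-7.287) + 12.947 − 15.789 = 71.371 → 71.4°C

71.4°C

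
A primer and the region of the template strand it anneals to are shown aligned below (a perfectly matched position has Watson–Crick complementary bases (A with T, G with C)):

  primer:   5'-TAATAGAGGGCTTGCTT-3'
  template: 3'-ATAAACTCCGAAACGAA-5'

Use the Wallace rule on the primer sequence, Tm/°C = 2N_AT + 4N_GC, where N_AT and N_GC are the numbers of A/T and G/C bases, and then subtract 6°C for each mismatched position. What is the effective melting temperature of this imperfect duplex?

Primer base counts: A=4, T=6, G=5, C=2 → A+T=10, G+C=7
Perfect-match Tm = 2(10) + 4(7) = 20 + 28 = 48°C
Mismatches (positions where the bases are not complementary): 4 (at positions 3, 5, 10, 11)
Effective Tm = 48 − 4×6 = 48 − 24 = 24°C

24°C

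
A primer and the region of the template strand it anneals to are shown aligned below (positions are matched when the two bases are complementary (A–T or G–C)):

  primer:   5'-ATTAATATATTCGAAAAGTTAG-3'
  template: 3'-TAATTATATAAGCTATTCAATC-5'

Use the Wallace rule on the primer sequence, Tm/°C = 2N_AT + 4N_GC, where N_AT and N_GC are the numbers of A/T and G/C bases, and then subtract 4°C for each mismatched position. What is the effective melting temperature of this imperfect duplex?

48°C

Primer base counts: A=10, T=8, G=3, C=1 → A+T=18, G+C=4
Perfect-match Tm = 2(18) + 4(4) = 36 + 16 = 52°C
Mismatches (positions where the bases are not complementary): 1 (at position 15)
Effective Tm = 52 − 1×4 = 52 − 4 = 48°C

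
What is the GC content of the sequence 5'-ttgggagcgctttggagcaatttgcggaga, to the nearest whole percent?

53%

Counting bases: T=8, C=4, A=6, G=12
G+C = 12 + 4 = 16 out of 30 bases
%GC = 16/30 × 100 = 53.33% ≈ 53%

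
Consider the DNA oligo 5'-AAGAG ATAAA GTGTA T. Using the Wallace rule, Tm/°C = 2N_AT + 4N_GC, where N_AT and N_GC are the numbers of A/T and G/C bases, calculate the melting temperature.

40°C

T=4, A=8, C=0, G=4
A+T = 12, G+C = 4
Tm = 4·4 + 2·12 = 16 + 24 = 40°C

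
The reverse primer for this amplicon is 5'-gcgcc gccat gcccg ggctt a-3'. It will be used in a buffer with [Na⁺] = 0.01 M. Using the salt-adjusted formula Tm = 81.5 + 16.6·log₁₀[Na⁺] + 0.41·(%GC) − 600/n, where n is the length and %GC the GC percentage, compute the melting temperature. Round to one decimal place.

Length n = 21. Scanning the sequence gives G=7, A=2, C=9, T=3.
G+C = 16, so %GC = 16/21 × 100 = 76.19%
Salt term: 16.6 × (-2) = -33.2
GC term: 0.41 × 76.19 = 31.238; length term: −600/21 = −28.571
Tm = 81.5 + (-33.2) + 31.238 − 28.571 = 50.967 → 51.0°C

51.0°C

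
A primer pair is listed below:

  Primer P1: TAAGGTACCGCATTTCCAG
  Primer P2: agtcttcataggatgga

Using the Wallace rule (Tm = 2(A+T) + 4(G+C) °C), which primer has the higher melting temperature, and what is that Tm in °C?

Primer P1, 56°C

Primer P1: A+T=10, G+C=9 → Tm = 2(10)+4(9) = 56°C
Primer P2: A+T=10, G+C=7 → Tm = 2(10)+4(7) = 48°C
56°C vs 48°C → primer P1 is higher.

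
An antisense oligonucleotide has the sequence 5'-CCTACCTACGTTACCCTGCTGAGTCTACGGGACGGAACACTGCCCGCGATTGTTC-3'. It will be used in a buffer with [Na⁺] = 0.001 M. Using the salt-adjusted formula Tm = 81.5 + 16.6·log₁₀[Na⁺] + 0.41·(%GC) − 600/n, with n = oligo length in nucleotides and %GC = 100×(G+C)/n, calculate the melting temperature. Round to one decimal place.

44.6°C

Length n = 55. Base counts: C=19, T=13, A=10, G=13
G+C = 32, so %GC = 32/55 × 100 = 58.182%
Salt term: 16.6 × (-3) = -49.8
GC term: 0.41 × 58.182 = 23.855; length term: −600/55 = −10.909
Tm = 81.5 + (-49.8) + 23.855 − 10.909 = 44.646 → 44.6°C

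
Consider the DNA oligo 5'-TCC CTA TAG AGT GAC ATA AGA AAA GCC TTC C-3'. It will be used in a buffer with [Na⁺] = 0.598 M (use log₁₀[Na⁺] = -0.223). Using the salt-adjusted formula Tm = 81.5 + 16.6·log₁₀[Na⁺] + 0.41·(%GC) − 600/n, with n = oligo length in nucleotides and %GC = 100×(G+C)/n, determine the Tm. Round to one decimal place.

Length n = 31. Base counts: A=11, G=5, C=8, T=7
G+C = 13, so %GC = 13/31 × 100 = 41.935%
Salt term: 16.6 × (-0.223) = -3.702
GC term: 0.41 × 41.935 = 17.193; length term: −600/31 = −19.355
Tm = 81.5 + (-3.702) + 17.193 − 19.355 = 75.636 → 75.6°C

75.6°C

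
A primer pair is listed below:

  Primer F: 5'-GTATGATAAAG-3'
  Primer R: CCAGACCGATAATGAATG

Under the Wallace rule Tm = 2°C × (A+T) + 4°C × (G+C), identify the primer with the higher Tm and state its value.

Primer F: A+T=8, G+C=3 → Tm = 2(8)+4(3) = 28°C
Primer R: A+T=10, G+C=8 → Tm = 2(10)+4(8) = 52°C
28°C vs 52°C → primer R is higher.

Primer R, 52°C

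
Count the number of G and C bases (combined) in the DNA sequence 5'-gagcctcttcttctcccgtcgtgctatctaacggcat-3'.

20

G=7, C=13, A=5, T=12
Total G or C: 7 + 13 = 20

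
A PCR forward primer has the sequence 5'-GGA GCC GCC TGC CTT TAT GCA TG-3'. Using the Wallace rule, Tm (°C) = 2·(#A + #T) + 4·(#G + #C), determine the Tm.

74°C

Base counts: T=6, A=3, G=7, C=7
So N_AT = 9 and N_GC = 14.
Tm = 4·14 + 2·9 = 56 + 18 = 74°C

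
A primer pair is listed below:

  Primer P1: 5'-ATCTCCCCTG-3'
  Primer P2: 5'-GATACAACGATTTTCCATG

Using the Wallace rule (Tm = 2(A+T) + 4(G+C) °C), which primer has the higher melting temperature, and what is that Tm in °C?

Primer P2, 52°C

Primer P1: A+T=4, G+C=6 → Tm = 2(4)+4(6) = 32°C
Primer P2: A+T=12, G+C=7 → Tm = 2(12)+4(7) = 52°C
32°C vs 52°C → primer P2 is higher.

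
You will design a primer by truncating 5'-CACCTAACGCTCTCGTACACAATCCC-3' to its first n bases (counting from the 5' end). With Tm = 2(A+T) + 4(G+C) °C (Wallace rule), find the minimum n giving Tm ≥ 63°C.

First 20 bases: CACCTAACGCTCTCGTACAC → Tm = 62°C (< 63°C)
First 21 bases: CACCTAACGCTCTCGTACACA → Tm = 64°C (≥ 63°C)
Each additional base adds 2°C (A/T) or 4°C (G/C), so Tm is non-decreasing in n; n = 21 is the first length to reach 63°C.

n = 21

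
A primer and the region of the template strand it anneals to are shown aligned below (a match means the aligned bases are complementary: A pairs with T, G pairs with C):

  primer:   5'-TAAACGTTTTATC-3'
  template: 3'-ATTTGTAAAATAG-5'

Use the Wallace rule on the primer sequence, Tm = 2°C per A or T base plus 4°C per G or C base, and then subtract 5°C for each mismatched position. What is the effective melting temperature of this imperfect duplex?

Primer base counts: A=4, T=6, G=1, C=2 → A+T=10, G+C=3
Perfect-match Tm = 2(10) + 4(3) = 20 + 12 = 32°C
Mismatches (positions where the bases are not complementary): 1 (at position 6)
Effective Tm = 32 − 1×5 = 32 − 5 = 27°C

27°C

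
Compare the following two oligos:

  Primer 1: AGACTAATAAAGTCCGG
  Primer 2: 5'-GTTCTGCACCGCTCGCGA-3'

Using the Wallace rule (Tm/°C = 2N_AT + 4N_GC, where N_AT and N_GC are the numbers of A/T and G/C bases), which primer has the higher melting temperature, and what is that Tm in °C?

Primer 2, 60°C

Primer 1: A+T=10, G+C=7 → Tm = 2(10)+4(7) = 48°C
Primer 2: A+T=6, G+C=12 → Tm = 2(6)+4(12) = 60°C
48°C vs 60°C → primer 2 is higher.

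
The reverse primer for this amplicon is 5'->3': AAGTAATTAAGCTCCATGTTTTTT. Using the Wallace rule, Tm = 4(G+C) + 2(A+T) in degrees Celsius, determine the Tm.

60°C

G=3, T=11, C=3, A=7
AT pairs contribute 18, GC pairs contribute 6.
Tm = 4·6 + 2·18 = 24 + 36 = 60°C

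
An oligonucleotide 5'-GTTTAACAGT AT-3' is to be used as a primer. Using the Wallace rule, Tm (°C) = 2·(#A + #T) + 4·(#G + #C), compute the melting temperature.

30°C

Counting bases: C=1, G=2, T=5, A=4
A+T = 9, G+C = 3
Tm = 2(9) + 4(3) = 18 + 12 = 30°C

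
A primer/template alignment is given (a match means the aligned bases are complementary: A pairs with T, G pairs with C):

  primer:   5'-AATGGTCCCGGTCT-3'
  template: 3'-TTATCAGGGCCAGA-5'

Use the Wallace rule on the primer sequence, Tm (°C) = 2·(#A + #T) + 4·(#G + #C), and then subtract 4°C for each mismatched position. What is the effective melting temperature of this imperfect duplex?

Primer base counts: A=2, T=4, G=4, C=4 → A+T=6, G+C=8
Perfect-match Tm = 2(6) + 4(8) = 12 + 32 = 44°C
Mismatches (positions where the bases are not complementary): 1 (at position 4)
Effective Tm = 44 − 1×4 = 44 − 4 = 40°C

40°C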